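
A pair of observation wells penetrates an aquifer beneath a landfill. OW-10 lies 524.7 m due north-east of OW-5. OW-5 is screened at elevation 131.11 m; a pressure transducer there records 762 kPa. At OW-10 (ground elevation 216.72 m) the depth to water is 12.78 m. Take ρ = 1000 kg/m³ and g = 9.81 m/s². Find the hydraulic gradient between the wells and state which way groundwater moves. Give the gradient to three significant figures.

Pressure head at OW-5: ψ = P/(ρg) = 762×1000 / (1000 × 9.81) = 77.68 m.
Total head at OW-5: h = z + ψ = 131.11 + 77.68 = 208.79 m.
Total head at OW-10: h = 216.72 − 12.78 = 203.94 m.
Head difference: h(OW-5) − h(OW-10) = 208.79 − 203.94 = 4.85 m.
Hydraulic gradient: i = |Δh| / L = 4.85 / 524.7 = 0.00924.
Flow is from higher to lower head: from OW-5 toward OW-10, i.e. toward the north-east.

i ≈ 0.00924; groundwater flows toward the north-east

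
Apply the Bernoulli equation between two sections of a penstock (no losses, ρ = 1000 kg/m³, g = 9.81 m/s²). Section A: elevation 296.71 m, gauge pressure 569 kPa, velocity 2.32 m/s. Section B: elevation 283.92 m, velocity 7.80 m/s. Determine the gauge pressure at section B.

P₂ ≈ 667 kPa

Pressure head at A: ψ₁ = P₁/(ρg) = 569×1000 / (1000 × 9.81) = 58.00 m.
Velocity heads: v₁²/2g = 2.32²/19.62 = 0.274 m; v₂²/2g = 7.80²/19.62 = 3.101 m.
Total head H = z₁ + ψ₁ + v₁²/2g = 296.71 + 58.00 + 0.274 = 354.98 m.
ψ₂ = H − z₂ − v₂²/2g = 354.98 − 283.92 − 3.101 = 67.96 m.
P₂ = ρgψ₂ = 1000 × 9.81 × 67.96 ≈ 667 kPa.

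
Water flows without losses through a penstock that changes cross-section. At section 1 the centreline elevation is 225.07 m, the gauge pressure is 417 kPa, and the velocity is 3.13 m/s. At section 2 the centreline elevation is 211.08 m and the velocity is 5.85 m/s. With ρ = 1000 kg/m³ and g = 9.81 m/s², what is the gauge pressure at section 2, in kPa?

P₂ ≈ 542 kPa

Pressure head at 1: ψ₁ = P₁/(ρg) = 417×1000 / (1000 × 9.81) = 42.51 m.
Velocity heads: v₁²/2g = 3.13²/19.62 = 0.499 m; v₂²/2g = 5.85²/19.62 = 1.744 m.
Total head H = z₁ + ψ₁ + v₁²/2g = 225.07 + 42.51 + 0.499 = 268.08 m.
ψ₂ = H − z₂ − v₂²/2g = 268.08 − 211.08 − 1.744 = 55.26 m.
P₂ = ρgψ₂ = 1000 × 9.81 × 55.26 ≈ 542 kPa.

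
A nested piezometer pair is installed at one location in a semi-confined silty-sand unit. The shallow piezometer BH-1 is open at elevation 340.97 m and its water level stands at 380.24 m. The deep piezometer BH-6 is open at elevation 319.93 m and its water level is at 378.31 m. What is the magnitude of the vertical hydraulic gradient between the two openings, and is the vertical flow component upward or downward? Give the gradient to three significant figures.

|i_v| ≈ 0.0917; vertical flow is downward

Total head at BH-1: h = 380.24 m (water level in the standpipe).
Total head at BH-6: h = 378.31 m.
Δh = h(BH-1) − h(BH-6) = 380.24 − 378.31 = 1.93 m.
Vertical separation Δz = 340.97 − 319.93 = 21.04 m.
|i_v| = |Δh| / Δz = 1.93 / 21.04 = 0.0917.
Head is higher in the shallow piezometer, so vertical flow is downward (recharge condition).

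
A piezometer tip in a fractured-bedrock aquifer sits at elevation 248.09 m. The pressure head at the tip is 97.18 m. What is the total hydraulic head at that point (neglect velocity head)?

h ≈ 345.27 m

h = z + ψ = 248.09 + 97.18 = 345.27 m.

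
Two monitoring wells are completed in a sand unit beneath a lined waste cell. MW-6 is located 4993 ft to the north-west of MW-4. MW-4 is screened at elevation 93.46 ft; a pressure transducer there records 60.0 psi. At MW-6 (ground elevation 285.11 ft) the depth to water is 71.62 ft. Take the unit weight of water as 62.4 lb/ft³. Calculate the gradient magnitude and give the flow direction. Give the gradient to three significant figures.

Pressure head at MW-4: ψ = 144·P/γ = 144 × 60.0 / 62.4 = 138.46 ft.
Total head at MW-4: h = z + ψ = 93.46 + 138.46 = 231.92 ft.
Total head at MW-6: h = 285.11 − 71.62 = 213.49 ft.
Head difference: h(MW-4) − h(MW-6) = 231.92 − 213.49 = 18.43 ft.
Hydraulic gradient: i = |Δh| / L = 18.43 / 4993 = 0.00369.
Flow is from higher to lower head: from MW-4 toward MW-6, i.e. toward the north-west.

i ≈ 0.00369; groundwater flows toward the north-west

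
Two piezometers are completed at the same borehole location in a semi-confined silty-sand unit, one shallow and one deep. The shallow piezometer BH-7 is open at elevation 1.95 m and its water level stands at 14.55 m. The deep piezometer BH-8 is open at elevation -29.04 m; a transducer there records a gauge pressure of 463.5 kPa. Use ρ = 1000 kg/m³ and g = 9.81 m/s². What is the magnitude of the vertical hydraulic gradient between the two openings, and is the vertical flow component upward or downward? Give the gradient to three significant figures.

Total head at BH-7: h = 14.55 m (water level in the standpipe).
Pressure head at BH-8: ψ = P/(ρg) = 463.5×1000 / (1000 × 9.81) = 47.25 m.
Total head at BH-8: h = z + ψ = -29.04 + 47.25 = 18.21 m.
Δh = h(BH-7) − h(BH-8) = 14.55 − 18.21 = -3.66 m.
Vertical separation Δz = 1.95 − (-29.04) = 30.99 m.
|i_v| = |Δh| / Δz = 3.66 / 30.99 = 0.118.
Head is higher in the deep piezometer, so vertical flow is upward (discharge condition).

|i_v| ≈ 0.118; vertical flow is upward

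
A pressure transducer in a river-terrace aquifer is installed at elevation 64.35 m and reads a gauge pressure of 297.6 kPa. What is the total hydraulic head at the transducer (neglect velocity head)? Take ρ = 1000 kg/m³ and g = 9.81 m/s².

h ≈ 94.69 m

ψ = P/(ρg) = 297.6×1000 / (1000 × 9.81) = 30.34 m.
h = z + ψ = 64.35 + 30.34 = 94.69 m.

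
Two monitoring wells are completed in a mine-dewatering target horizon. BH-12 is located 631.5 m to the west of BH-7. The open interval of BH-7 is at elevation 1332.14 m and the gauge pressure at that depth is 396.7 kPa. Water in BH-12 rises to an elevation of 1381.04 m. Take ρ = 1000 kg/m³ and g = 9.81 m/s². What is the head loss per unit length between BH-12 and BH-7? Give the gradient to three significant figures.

Pressure head at BH-7: ψ = P/(ρg) = 396.7×1000 / (1000 × 9.81) = 40.44 m.
Total head at BH-7: h = z + ψ = 1332.14 + 40.44 = 1372.58 m.
Total head at BH-12: h = 1381.04 m (water level in the piezometer is the total head).
Head difference: h(BH-7) − h(BH-12) = 1372.58 − 1381.04 = -8.46 m.
Hydraulic gradient: i = |Δh| / L = 8.46 / 631.5 = 0.0134.

i ≈ 0.0134 m/m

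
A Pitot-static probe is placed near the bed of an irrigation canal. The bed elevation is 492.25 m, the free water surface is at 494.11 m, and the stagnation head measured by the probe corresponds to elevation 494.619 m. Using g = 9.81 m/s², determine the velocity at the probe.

v ≈ 3.16 m/s

Near the bed, under hydrostatic conditions, the piezometric head (z + ψ) equals the free-surface elevation, 494.11 m.
Velocity head = total − piezometric = 494.619 − 494.11 = 0.509 m.
v = √(2g·h_v) = √(2 × 9.81 × 0.509) = 3.16 m/s.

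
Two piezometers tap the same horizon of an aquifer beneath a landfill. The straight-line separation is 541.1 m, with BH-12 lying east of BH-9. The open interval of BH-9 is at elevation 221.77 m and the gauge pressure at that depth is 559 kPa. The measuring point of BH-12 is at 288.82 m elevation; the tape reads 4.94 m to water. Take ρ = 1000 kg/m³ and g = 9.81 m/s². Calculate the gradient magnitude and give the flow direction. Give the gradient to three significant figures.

i ≈ 0.00948; groundwater flows toward the west

Pressure head at BH-9: ψ = P/(ρg) = 559×1000 / (1000 × 9.81) = 56.98 m.
Total head at BH-9: h = z + ψ = 221.77 + 56.98 = 278.75 m.
Total head at BH-12: h = 288.82 − 4.94 = 283.88 m.
Head difference: h(BH-9) − h(BH-12) = 278.75 − 283.88 = -5.13 m.
Hydraulic gradient: i = |Δh| / L = 5.13 / 541.1 = 0.00948.
Flow is from higher to lower head: from BH-12 toward BH-9, i.e. toward the west.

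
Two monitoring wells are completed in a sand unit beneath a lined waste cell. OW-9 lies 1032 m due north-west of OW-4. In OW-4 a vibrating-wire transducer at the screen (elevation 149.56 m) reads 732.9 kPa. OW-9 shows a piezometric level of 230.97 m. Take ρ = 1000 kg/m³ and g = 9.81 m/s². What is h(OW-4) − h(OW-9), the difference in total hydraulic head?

Δh ≈ -6.70 m

Pressure head at OW-4: ψ = P/(ρg) = 732.9×1000 / (1000 × 9.81) = 74.71 m.
Total head at OW-4: h = z + ψ = 149.56 + 74.71 = 224.27 m.
Total head at OW-9: h = 230.97 m (water level in the piezometer is the total head).
Head difference: h(OW-4) − h(OW-9) = 224.27 − 230.97 = -6.70 m.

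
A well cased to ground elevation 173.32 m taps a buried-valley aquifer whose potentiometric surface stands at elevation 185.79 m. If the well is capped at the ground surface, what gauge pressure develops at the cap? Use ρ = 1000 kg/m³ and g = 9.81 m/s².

Head above the cap: Δh = 185.79 − 173.32 = 12.47 m.
P = ρgΔh = 1000 × 9.81 × 12.47 = 122331 Pa ≈ 122 kPa.

P ≈ 122 kPa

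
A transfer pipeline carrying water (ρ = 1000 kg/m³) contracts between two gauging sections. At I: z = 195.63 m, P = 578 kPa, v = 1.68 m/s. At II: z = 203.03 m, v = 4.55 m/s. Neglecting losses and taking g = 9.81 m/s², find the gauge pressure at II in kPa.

P₂ ≈ 496 kPa

Pressure head at I: ψ₁ = P₁/(ρg) = 578×1000 / (1000 × 9.81) = 58.92 m.
Velocity heads: v₁²/2g = 1.68²/19.62 = 0.144 m; v₂²/2g = 4.55²/19.62 = 1.055 m.
Total head H = z₁ + ψ₁ + v₁²/2g = 195.63 + 58.92 + 0.144 = 254.69 m.
ψ₂ = H − z₂ − v₂²/2g = 254.69 − 203.03 − 1.055 = 50.60 m.
P₂ = ρgψ₂ = 1000 × 9.81 × 50.60 ≈ 496 kPa.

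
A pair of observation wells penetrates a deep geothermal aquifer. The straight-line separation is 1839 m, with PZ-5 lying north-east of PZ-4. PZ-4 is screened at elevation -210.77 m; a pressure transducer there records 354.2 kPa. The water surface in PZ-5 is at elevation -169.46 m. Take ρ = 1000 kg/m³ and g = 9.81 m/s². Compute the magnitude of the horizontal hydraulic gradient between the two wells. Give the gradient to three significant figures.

i ≈ 0.00283

Pressure head at PZ-4: ψ = P/(ρg) = 354.2×1000 / (1000 × 9.81) = 36.11 m.
Total head at PZ-4: h = z + ψ = -210.77 + 36.11 = -174.66 m.
Total head at PZ-5: h = -169.46 m (water level in the piezometer is the total head).
Head difference: h(PZ-4) − h(PZ-5) = -174.66 − (-169.46) = -5.20 m.
Hydraulic gradient: i = |Δh| / L = 5.20 / 1839 = 0.00283.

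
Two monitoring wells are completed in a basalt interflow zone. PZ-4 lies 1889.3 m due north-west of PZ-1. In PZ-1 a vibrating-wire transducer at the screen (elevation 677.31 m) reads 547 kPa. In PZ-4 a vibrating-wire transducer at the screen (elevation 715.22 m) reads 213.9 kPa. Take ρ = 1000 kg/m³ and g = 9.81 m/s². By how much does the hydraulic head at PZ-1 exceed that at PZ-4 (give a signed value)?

Pressure head at PZ-1: ψ = P/(ρg) = 547×1000 / (1000 × 9.81) = 55.76 m.
Total head at PZ-1: h = z + ψ = 677.31 + 55.76 = 733.07 m.
Pressure head at PZ-4: ψ = P/(ρg) = 213.9×1000 / (1000 × 9.81) = 21.80 m.
Total head at PZ-4: h = z + ψ = 715.22 + 21.80 = 737.02 m.
Head difference: h(PZ-1) − h(PZ-4) = 733.07 − 737.02 = -3.95 m.

Δh ≈ -3.95 m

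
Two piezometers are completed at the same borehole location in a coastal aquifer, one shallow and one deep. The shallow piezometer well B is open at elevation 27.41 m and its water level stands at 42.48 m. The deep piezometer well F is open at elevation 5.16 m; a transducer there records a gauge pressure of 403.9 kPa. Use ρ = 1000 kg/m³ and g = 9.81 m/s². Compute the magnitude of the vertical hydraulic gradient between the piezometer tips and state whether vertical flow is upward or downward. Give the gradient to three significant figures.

Total head at well B: h = 42.48 m (water level in the standpipe).
Pressure head at well F: ψ = P/(ρg) = 403.9×1000 / (1000 × 9.81) = 41.17 m.
Total head at well F: h = z + ψ = 5.16 + 41.17 = 46.33 m.
Δh = h(well B) − h(well F) = 42.48 − 46.33 = -3.85 m.
Vertical separation Δz = 27.41 − 5.16 = 22.25 m.
|i_v| = |Δh| / Δz = 3.85 / 22.25 = 0.173.
Head is higher in the deep piezometer, so vertical flow is upward (discharge condition).

|i_v| ≈ 0.173; vertical flow is upward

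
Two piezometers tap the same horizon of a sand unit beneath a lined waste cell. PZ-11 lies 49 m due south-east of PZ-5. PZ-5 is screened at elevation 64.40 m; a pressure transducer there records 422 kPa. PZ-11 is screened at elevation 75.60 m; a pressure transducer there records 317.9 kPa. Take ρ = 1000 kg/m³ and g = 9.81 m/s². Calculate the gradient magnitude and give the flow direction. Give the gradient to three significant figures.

i ≈ 0.0120; groundwater flows toward the north-west

Pressure head at PZ-5: ψ = P/(ρg) = 422×1000 / (1000 × 9.81) = 43.02 m.
Total head at PZ-5: h = z + ψ = 64.40 + 43.02 = 107.42 m.
Pressure head at PZ-11: ψ = P/(ρg) = 317.9×1000 / (1000 × 9.81) = 32.41 m.
Total head at PZ-11: h = z + ψ = 75.60 + 32.41 = 108.01 m.
Head difference: h(PZ-5) − h(PZ-11) = 107.42 − 108.01 = -0.59 m.
Hydraulic gradient: i = |Δh| / L = 0.59 / 49 = 0.0120.
Flow is from higher to lower head: from PZ-11 toward PZ-5, i.e. toward the north-west.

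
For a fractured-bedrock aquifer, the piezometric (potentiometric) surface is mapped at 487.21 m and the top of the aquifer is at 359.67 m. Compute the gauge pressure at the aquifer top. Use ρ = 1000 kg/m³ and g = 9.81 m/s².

Pressure head at the aquifer top: ψ = h − z = 487.21 − 359.67 = 127.54 m.
P = ρgψ = 1000 × 9.81 × 127.54 = 1251167 Pa ≈ 1250 kPa.

P ≈ 1250 kPa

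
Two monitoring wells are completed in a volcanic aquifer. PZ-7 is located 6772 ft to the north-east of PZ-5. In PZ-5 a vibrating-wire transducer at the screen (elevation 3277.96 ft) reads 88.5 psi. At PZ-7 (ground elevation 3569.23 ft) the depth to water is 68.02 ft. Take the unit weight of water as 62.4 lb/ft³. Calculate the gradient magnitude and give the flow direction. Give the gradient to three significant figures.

i ≈ 0.00281; groundwater flows toward the south-west

Pressure head at PZ-5: ψ = 144·P/γ = 144 × 88.5 / 62.4 = 204.23 ft.
Total head at PZ-5: h = z + ψ = 3277.96 + 204.23 = 3482.19 ft.
Total head at PZ-7: h = 3569.23 − 68.02 = 3501.21 ft.
Head difference: h(PZ-5) − h(PZ-7) = 3482.19 − 3501.21 = -19.02 ft.
Hydraulic gradient: i = |Δh| / L = 19.02 / 6772 = 0.00281.
Flow is from higher to lower head: from PZ-7 toward PZ-5, i.e. toward the south-west.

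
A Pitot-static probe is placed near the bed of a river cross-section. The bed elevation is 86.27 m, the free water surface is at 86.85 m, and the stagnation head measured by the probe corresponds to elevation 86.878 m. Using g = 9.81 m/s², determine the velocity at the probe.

Near the bed, under hydrostatic conditions, the piezometric head (z + ψ) equals the free-surface elevation, 86.85 m.
Velocity head = total − piezometric = 86.878 − 86.85 = 0.028 m.
v = √(2g·h_v) = √(2 × 9.81 × 0.028) = 0.741 m/s.

v ≈ 0.741 m/s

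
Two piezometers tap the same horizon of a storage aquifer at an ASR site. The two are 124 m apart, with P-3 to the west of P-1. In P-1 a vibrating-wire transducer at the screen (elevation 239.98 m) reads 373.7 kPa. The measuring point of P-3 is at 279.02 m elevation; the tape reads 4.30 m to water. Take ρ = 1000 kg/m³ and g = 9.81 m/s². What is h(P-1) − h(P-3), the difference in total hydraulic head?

Δh ≈ 3.35 m

Pressure head at P-1: ψ = P/(ρg) = 373.7×1000 / (1000 × 9.81) = 38.09 m.
Total head at P-1: h = z + ψ = 239.98 + 38.09 = 278.07 m.
Total head at P-3: h = 279.02 − 4.30 = 274.72 m.
Head difference: h(P-1) − h(P-3) = 278.07 − 274.72 = 3.35 m.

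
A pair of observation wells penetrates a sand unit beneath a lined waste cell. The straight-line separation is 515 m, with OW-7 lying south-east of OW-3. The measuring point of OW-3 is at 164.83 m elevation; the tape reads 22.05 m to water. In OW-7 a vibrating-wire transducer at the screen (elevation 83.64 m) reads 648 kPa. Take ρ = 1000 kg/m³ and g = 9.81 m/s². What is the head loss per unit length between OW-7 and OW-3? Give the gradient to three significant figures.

Total head at OW-3: h = 164.83 − 22.05 = 142.78 m.
Pressure head at OW-7: ψ = P/(ρg) = 648×1000 / (1000 × 9.81) = 66.06 m.
Total head at OW-7: h = z + ψ = 83.64 + 66.06 = 149.70 m.
Head difference: h(OW-3) − h(OW-7) = 142.78 − 149.70 = -6.92 m.
Hydraulic gradient: i = |Δh| / L = 6.92 / 515 = 0.0134.

i ≈ 0.0134 m/m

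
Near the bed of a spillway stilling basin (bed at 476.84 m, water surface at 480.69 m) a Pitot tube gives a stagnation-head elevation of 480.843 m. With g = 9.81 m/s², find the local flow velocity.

v ≈ 1.73 m/s

Near the bed, under hydrostatic conditions, the piezometric head (z + ψ) equals the free-surface elevation, 480.69 m.
Velocity head = total − piezometric = 480.843 − 480.69 = 0.153 m.
v = √(2g·h_v) = √(2 × 9.81 × 0.153) = 1.73 m/s.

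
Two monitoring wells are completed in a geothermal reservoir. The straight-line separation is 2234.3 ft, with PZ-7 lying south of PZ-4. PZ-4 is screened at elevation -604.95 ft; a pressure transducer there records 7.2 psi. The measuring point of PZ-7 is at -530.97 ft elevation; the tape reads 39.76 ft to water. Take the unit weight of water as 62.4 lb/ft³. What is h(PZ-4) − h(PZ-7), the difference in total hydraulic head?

Pressure head at PZ-4: ψ = 144·P/γ = 144 × 7.2 / 62.4 = 16.62 ft.
Total head at PZ-4: h = z + ψ = -604.95 + 16.62 = -588.33 ft.
Total head at PZ-7: h = -530.97 − 39.76 = -570.73 ft.
Head difference: h(PZ-4) − h(PZ-7) = -588.33 − (-570.73) = -17.60 ft.

Δh ≈ -17.60 ft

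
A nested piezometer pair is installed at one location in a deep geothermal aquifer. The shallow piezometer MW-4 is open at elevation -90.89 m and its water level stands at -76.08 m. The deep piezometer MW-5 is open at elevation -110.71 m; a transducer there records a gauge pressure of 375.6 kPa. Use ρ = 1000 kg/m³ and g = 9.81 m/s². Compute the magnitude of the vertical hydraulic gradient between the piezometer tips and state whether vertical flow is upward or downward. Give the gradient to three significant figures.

|i_v| ≈ 0.185; vertical flow is upward

Total head at MW-4: h = -76.08 m (water level in the standpipe).
Pressure head at MW-5: ψ = P/(ρg) = 375.6×1000 / (1000 × 9.81) = 38.29 m.
Total head at MW-5: h = z + ψ = -110.71 + 38.29 = -72.42 m.
Δh = h(MW-4) − h(MW-5) = -76.08 − (-72.42) = -3.66 m.
Vertical separation Δz = -90.89 − (-110.71) = 19.82 m.
|i_v| = |Δh| / Δz = 3.66 / 19.82 = 0.185.
Head is higher in the deep piezometer, so vertical flow is upward (discharge condition).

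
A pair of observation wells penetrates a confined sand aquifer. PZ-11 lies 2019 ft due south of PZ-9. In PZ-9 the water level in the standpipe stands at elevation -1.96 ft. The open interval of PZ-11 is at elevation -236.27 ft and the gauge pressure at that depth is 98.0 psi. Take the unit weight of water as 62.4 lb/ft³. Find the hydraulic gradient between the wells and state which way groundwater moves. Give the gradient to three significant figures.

Total head at PZ-9: h = -1.96 ft (water level in the piezometer is the total head).
Pressure head at PZ-11: ψ = 144·P/γ = 144 × 98.0 / 62.4 = 226.15 ft.
Total head at PZ-11: h = z + ψ = -236.27 + 226.15 = -10.12 ft.
Head difference: h(PZ-9) − h(PZ-11) = -1.96 − (-10.12) = 8.16 ft.
Hydraulic gradient: i = |Δh| / L = 8.16 / 2019 = 0.00404.
Flow is from higher to lower head: from PZ-9 toward PZ-11, i.e. toward the south.

i ≈ 0.00404; groundwater flows toward the south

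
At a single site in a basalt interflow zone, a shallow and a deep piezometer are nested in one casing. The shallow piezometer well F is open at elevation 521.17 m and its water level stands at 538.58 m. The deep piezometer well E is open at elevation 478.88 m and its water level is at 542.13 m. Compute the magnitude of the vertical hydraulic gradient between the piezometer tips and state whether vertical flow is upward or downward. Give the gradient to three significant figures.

|i_v| ≈ 0.0839; vertical flow is upward

Total head at well F: h = 538.58 m (water level in the standpipe).
Total head at well E: h = 542.13 m.
Δh = h(well F) − h(well E) = 538.58 − 542.13 = -3.55 m.
Vertical separation Δz = 521.17 − 478.88 = 42.29 m.
|i_v| = |Δh| / Δz = 3.55 / 42.29 = 0.0839.
Head is higher in the deep piezometer, so vertical flow is upward (discharge condition).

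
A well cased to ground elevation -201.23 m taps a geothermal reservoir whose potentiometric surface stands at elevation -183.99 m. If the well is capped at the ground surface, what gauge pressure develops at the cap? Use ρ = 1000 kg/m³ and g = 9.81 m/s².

P ≈ 169 kPa

Head above the cap: Δh = -183.99 − (-201.23) = 17.24 m.
P = ρgΔh = 1000 × 9.81 × 17.24 = 169124 Pa ≈ 169 kPa.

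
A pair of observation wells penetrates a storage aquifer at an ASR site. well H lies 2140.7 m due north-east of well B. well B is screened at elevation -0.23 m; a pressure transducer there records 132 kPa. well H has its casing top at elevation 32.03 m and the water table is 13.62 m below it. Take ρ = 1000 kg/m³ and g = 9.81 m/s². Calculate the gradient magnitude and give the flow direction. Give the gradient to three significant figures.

Pressure head at well B: ψ = P/(ρg) = 132×1000 / (1000 × 9.81) = 13.46 m.
Total head at well B: h = z + ψ = -0.23 + 13.46 = 13.23 m.
Total head at well H: h = 32.03 − 13.62 = 18.41 m.
Head difference: h(well B) − h(well H) = 13.23 − 18.41 = -5.18 m.
Hydraulic gradient: i = |Δh| / L = 5.18 / 2140.7 = 0.00242.
Flow is from higher to lower head: from well H toward well B, i.e. toward the south-west.

i ≈ 0.00242; groundwater flows toward the south-west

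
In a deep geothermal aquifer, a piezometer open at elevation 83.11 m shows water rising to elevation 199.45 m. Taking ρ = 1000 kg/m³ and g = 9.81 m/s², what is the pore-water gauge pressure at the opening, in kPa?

P ≈ 1140 kPa

Pressure head ψ = h − z = 199.45 − 83.11 = 116.34 m.
P = ρgψ = 1000 × 9.81 × 116.34 = 1141295 Pa ≈ 1140 kPa.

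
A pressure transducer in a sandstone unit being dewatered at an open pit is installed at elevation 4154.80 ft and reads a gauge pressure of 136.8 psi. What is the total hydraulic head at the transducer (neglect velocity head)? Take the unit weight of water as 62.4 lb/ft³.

ψ = 144·P/γ = 144 × 136.8 / 62.4 = 315.69 ft.
h = z + ψ = 4154.80 + 315.69 = 4470.49 ft.

h ≈ 4470.49 ft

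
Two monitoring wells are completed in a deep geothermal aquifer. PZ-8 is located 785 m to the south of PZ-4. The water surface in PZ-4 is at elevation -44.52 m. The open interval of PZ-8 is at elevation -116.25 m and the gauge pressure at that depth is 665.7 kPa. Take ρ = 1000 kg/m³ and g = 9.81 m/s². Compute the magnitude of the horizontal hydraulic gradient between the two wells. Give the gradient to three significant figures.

i ≈ 0.00493

Total head at PZ-4: h = -44.52 m (water level in the piezometer is the total head).
Pressure head at PZ-8: ψ = P/(ρg) = 665.7×1000 / (1000 × 9.81) = 67.86 m.
Total head at PZ-8: h = z + ψ = -116.25 + 67.86 = -48.39 m.
Head difference: h(PZ-4) − h(PZ-8) = -44.52 − (-48.39) = 3.87 m.
Hydraulic gradient: i = |Δh| / L = 3.87 / 785 = 0.00493.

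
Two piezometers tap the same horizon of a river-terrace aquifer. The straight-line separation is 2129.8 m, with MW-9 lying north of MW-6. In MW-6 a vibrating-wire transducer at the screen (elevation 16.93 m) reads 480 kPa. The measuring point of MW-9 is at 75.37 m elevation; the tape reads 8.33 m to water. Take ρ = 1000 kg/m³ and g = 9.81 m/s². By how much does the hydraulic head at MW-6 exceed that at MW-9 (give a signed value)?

Δh ≈ -1.18 m

Pressure head at MW-6: ψ = P/(ρg) = 480×1000 / (1000 × 9.81) = 48.93 m.
Total head at MW-6: h = z + ψ = 16.93 + 48.93 = 65.86 m.
Total head at MW-9: h = 75.37 − 8.33 = 67.04 m.
Head difference: h(MW-6) − h(MW-9) = 65.86 − 67.04 = -1.18 m.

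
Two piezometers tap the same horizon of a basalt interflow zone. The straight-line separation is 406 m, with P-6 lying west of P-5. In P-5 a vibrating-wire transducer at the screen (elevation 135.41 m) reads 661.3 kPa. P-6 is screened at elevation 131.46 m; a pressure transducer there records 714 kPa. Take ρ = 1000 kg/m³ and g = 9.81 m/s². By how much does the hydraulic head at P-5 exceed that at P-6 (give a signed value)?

Pressure head at P-5: ψ = P/(ρg) = 661.3×1000 / (1000 × 9.81) = 67.41 m.
Total head at P-5: h = z + ψ = 135.41 + 67.41 = 202.82 m.
Pressure head at P-6: ψ = P/(ρg) = 714×1000 / (1000 × 9.81) = 72.78 m.
Total head at P-6: h = z + ψ = 131.46 + 72.78 = 204.24 m.
Head difference: h(P-5) − h(P-6) = 202.82 − 204.24 = -1.42 m.

Δh ≈ -1.42 m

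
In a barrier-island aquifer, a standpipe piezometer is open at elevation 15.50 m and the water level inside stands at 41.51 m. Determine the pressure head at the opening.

ψ ≈ 26.01 m

Total head h = 41.51 m (the water-surface elevation in the piezometer).
Pressure head ψ = h − z = 41.51 − 15.50 = 26.01 m.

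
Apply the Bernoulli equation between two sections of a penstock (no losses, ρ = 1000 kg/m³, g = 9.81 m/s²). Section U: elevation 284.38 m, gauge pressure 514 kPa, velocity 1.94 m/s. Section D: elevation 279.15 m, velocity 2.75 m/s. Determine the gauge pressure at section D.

Pressure head at U: ψ₁ = P₁/(ρg) = 514×1000 / (1000 × 9.81) = 52.40 m.
Velocity heads: v₁²/2g = 1.94²/19.62 = 0.192 m; v₂²/2g = 2.75²/19.62 = 0.385 m.
Total head H = z₁ + ψ₁ + v₁²/2g = 284.38 + 52.40 + 0.192 = 336.97 m.
ψ₂ = H − z₂ − v₂²/2g = 336.97 − 279.15 − 0.385 = 57.44 m.
P₂ = ρgψ₂ = 1000 × 9.81 × 57.44 ≈ 563 kPa.

P₂ ≈ 563 kPa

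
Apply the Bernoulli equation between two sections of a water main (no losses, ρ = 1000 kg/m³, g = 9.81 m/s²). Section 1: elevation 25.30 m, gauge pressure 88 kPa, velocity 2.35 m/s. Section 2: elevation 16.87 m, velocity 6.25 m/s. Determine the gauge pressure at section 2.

Pressure head at 1: ψ₁ = P₁/(ρg) = 88×1000 / (1000 × 9.81) = 8.97 m.
Velocity heads: v₁²/2g = 2.35²/19.62 = 0.281 m; v₂²/2g = 6.25²/19.62 = 1.991 m.
Total head H = z₁ + ψ₁ + v₁²/2g = 25.30 + 8.97 + 0.281 = 34.55 m.
ψ₂ = H − z₂ − v₂²/2g = 34.55 − 16.87 − 1.991 = 15.69 m.
P₂ = ρgψ₂ = 1000 × 9.81 × 15.69 ≈ 154 kPa.

P₂ ≈ 154 kPa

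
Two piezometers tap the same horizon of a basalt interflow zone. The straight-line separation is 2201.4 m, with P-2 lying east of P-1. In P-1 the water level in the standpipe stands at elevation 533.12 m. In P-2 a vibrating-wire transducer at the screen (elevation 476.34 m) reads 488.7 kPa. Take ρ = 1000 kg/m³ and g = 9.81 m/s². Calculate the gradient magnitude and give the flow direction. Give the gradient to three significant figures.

Total head at P-1: h = 533.12 m (water level in the piezometer is the total head).
Pressure head at P-2: ψ = P/(ρg) = 488.7×1000 / (1000 × 9.81) = 49.82 m.
Total head at P-2: h = z + ψ = 476.34 + 49.82 = 526.16 m.
Head difference: h(P-1) − h(P-2) = 533.12 − 526.16 = 6.96 m.
Hydraulic gradient: i = |Δh| / L = 6.96 / 2201.4 = 0.00316.
Flow is from higher to lower head: from P-1 toward P-2, i.e. toward the east.

i ≈ 0.00316; groundwater flows toward the east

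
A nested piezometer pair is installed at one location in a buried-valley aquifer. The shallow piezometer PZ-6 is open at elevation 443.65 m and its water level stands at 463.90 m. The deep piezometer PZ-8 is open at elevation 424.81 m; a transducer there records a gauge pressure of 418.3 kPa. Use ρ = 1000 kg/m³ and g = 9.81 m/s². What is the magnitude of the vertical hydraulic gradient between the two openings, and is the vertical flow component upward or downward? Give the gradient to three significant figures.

Total head at PZ-6: h = 463.90 m (water level in the standpipe).
Pressure head at PZ-8: ψ = P/(ρg) = 418.3×1000 / (1000 × 9.81) = 42.64 m.
Total head at PZ-8: h = z + ψ = 424.81 + 42.64 = 467.45 m.
Δh = h(PZ-6) − h(PZ-8) = 463.90 − 467.45 = -3.55 m.
Vertical separation Δz = 443.65 − 424.81 = 18.84 m.
|i_v| = |Δh| / Δz = 3.55 / 18.84 = 0.188.
Head is higher in the deep piezometer, so vertical flow is upward (discharge condition).

|i_v| ≈ 0.188; vertical flow is upward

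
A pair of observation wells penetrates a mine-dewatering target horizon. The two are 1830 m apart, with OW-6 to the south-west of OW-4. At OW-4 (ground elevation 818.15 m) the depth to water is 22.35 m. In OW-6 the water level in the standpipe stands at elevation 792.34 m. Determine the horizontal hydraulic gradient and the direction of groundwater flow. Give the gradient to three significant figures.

Total head at OW-4: h = 818.15 − 22.35 = 795.80 m.
Total head at OW-6: h = 792.34 m (water level in the piezometer is the total head).
Head difference: h(OW-4) − h(OW-6) = 795.80 − 792.34 = 3.46 m.
Hydraulic gradient: i = |Δh| / L = 3.46 / 1830 = 0.00189.
Flow is from higher to lower head: from OW-4 toward OW-6, i.e. toward the south-west.

i ≈ 0.00189; groundwater flows toward the south-west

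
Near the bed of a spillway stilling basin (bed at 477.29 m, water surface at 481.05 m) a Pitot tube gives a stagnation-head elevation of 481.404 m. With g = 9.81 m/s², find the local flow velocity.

Near the bed, under hydrostatic conditions, the piezometric head (z + ψ) equals the free-surface elevation, 481.05 m.
Velocity head = total − piezometric = 481.404 − 481.05 = 0.354 m.
v = √(2g·h_v) = √(2 × 9.81 × 0.354) = 2.64 m/s.

v ≈ 2.64 m/s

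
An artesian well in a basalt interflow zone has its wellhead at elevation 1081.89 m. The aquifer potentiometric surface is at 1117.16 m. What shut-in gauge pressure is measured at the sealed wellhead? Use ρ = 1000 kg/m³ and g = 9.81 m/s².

Head above the cap: Δh = 1117.16 − 1081.89 = 35.27 m.
P = ρgΔh = 1000 × 9.81 × 35.27 = 345999 Pa ≈ 346 kPa.

P ≈ 346 kPa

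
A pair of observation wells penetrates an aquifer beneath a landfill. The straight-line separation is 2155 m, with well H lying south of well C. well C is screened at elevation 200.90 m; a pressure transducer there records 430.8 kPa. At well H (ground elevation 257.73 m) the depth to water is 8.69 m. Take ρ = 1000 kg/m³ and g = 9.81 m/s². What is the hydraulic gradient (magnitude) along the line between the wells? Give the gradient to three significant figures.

Pressure head at well C: ψ = P/(ρg) = 430.8×1000 / (1000 × 9.81) = 43.91 m.
Total head at well C: h = z + ψ = 200.90 + 43.91 = 244.81 m.
Total head at well H: h = 257.73 − 8.69 = 249.04 m.
Head difference: h(well C) − h(well H) = 244.81 − 249.04 = -4.23 m.
Hydraulic gradient: i = |Δh| / L = 4.23 / 2155 = 0.00196.

i ≈ 0.00196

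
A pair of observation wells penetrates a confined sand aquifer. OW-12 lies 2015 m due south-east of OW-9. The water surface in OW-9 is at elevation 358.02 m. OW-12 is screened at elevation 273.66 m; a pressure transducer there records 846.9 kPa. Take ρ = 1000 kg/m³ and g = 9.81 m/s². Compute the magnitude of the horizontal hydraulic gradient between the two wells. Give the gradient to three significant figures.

Total head at OW-9: h = 358.02 m (water level in the piezometer is the total head).
Pressure head at OW-12: ψ = P/(ρg) = 846.9×1000 / (1000 × 9.81) = 86.33 m.
Total head at OW-12: h = z + ψ = 273.66 + 86.33 = 359.99 m.
Head difference: h(OW-9) − h(OW-12) = 358.02 − 359.99 = -1.97 m.
Hydraulic gradient: i = |Δh| / L = 1.97 / 2015 = 0.000978.

i ≈ 0.000978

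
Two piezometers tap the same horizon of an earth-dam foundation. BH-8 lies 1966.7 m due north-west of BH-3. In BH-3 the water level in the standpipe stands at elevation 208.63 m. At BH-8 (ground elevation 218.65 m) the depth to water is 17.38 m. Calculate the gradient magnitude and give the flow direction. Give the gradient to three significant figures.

Total head at BH-3: h = 208.63 m (water level in the piezometer is the total head).
Total head at BH-8: h = 218.65 − 17.38 = 201.27 m.
Head difference: h(BH-3) − h(BH-8) = 208.63 − 201.27 = 7.36 m.
Hydraulic gradient: i = |Δh| / L = 7.36 / 1966.7 = 0.00374.
Flow is from higher to lower head: from BH-3 toward BH-8, i.e. toward the north-west.

i ≈ 0.00374; groundwater flows toward the north-west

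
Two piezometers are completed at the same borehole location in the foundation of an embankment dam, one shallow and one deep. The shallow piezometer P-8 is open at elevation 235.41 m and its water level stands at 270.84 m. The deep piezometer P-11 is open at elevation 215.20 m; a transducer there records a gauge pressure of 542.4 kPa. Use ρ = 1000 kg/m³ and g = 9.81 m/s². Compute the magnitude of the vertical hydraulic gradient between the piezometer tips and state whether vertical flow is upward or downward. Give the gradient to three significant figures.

Total head at P-8: h = 270.84 m (water level in the standpipe).
Pressure head at P-11: ψ = P/(ρg) = 542.4×1000 / (1000 × 9.81) = 55.29 m.
Total head at P-11: h = z + ψ = 215.20 + 55.29 = 270.49 m.
Δh = h(P-8) − h(P-11) = 270.84 − 270.49 = 0.35 m.
Vertical separation Δz = 235.41 − 215.20 = 20.21 m.
|i_v| = |Δh| / Δz = 0.35 / 20.21 = 0.0173.
Head is higher in the shallow piezometer, so vertical flow is downward (recharge condition).

|i_v| ≈ 0.0173; vertical flow is downward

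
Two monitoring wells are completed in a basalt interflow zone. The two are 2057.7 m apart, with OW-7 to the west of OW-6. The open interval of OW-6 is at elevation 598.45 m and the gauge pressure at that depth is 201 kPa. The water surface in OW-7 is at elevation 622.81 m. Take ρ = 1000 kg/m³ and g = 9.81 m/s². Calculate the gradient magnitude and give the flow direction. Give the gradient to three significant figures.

i ≈ 0.00188; groundwater flows toward the east

Pressure head at OW-6: ψ = P/(ρg) = 201×1000 / (1000 × 9.81) = 20.49 m.
Total head at OW-6: h = z + ψ = 598.45 + 20.49 = 618.94 m.
Total head at OW-7: h = 622.81 m (water level in the piezometer is the total head).
Head difference: h(OW-6) − h(OW-7) = 618.94 − 622.81 = -3.87 m.
Hydraulic gradient: i = |Δh| / L = 3.87 / 2057.7 = 0.00188.
Flow is from higher to lower head: from OW-7 toward OW-6, i.e. toward the east.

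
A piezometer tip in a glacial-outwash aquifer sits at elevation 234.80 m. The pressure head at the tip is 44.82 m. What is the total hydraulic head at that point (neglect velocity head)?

h = z + ψ = 234.80 + 44.82 = 279.62 m.

h ≈ 279.62 m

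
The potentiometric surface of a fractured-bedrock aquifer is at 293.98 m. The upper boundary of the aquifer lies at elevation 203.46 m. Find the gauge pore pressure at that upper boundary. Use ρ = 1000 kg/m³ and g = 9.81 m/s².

Pressure head at the aquifer top: ψ = h − z = 293.98 − 203.46 = 90.52 m.
P = ρgψ = 1000 × 9.81 × 90.52 = 888001 Pa ≈ 888 kPa.

P ≈ 888 kPa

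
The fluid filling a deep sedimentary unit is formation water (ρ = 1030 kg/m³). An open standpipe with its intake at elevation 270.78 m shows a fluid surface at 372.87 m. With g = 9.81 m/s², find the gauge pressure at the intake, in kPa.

Pressure head ψ = h − z = 372.87 − 270.78 = 102.09 m.
P = ρgψ = 1030 × 9.81 × 102.09 = 1031548 Pa ≈ 1030 kPa.

P ≈ 1030 kPa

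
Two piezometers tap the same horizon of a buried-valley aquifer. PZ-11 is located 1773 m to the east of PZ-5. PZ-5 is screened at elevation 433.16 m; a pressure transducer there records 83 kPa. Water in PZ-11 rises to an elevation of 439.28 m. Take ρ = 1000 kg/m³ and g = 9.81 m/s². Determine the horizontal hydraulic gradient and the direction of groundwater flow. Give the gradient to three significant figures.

Pressure head at PZ-5: ψ = P/(ρg) = 83×1000 / (1000 × 9.81) = 8.46 m.
Total head at PZ-5: h = z + ψ = 433.16 + 8.46 = 441.62 m.
Total head at PZ-11: h = 439.28 m (water level in the piezometer is the total head).
Head difference: h(PZ-5) − h(PZ-11) = 441.62 − 439.28 = 2.34 m.
Hydraulic gradient: i = |Δh| / L = 2.34 / 1773 = 0.00132.
Flow is from higher to lower head: from PZ-5 toward PZ-11, i.e. toward the east.

i ≈ 0.00132; groundwater flows toward the east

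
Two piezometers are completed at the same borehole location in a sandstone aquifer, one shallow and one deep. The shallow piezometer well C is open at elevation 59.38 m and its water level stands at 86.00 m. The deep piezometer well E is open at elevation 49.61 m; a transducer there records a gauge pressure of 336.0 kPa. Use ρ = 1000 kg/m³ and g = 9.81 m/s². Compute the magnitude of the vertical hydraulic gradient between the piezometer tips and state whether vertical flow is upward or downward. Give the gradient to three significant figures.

|i_v| ≈ 0.219; vertical flow is downward

Total head at well C: h = 86.00 m (water level in the standpipe).
Pressure head at well E: ψ = P/(ρg) = 336.0×1000 / (1000 × 9.81) = 34.25 m.
Total head at well E: h = z + ψ = 49.61 + 34.25 = 83.86 m.
Δh = h(well C) − h(well E) = 86.00 − 83.86 = 2.14 m.
Vertical separation Δz = 59.38 − 49.61 = 9.77 m.
|i_v| = |Δh| / Δz = 2.14 / 9.77 = 0.219.
Head is higher in the shallow piezometer, so vertical flow is downward (recharge condition).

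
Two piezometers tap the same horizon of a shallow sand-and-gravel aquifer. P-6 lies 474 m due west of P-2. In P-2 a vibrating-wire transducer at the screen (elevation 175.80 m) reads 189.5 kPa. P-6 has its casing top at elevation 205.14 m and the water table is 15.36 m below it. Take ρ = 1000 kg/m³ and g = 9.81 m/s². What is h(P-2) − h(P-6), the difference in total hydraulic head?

Pressure head at P-2: ψ = P/(ρg) = 189.5×1000 / (1000 × 9.81) = 19.32 m.
Total head at P-2: h = z + ψ = 175.80 + 19.32 = 195.12 m.
Total head at P-6: h = 205.14 − 15.36 = 189.78 m.
Head difference: h(P-2) − h(P-6) = 195.12 − 189.78 = 5.34 m.

Δh ≈ 5.34 m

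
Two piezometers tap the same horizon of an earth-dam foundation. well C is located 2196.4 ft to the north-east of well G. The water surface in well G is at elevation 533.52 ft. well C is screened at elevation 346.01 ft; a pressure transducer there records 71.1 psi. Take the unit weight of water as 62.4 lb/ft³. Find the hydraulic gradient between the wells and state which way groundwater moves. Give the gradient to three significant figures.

Total head at well G: h = 533.52 ft (water level in the piezometer is the total head).
Pressure head at well C: ψ = 144·P/γ = 144 × 71.1 / 62.4 = 164.08 ft.
Total head at well C: h = z + ψ = 346.01 + 164.08 = 510.09 ft.
Head difference: h(well G) − h(well C) = 533.52 − 510.09 = 23.43 ft.
Hydraulic gradient: i = |Δh| / L = 23.43 / 2196.4 = 0.0107.
Flow is from higher to lower head: from well G toward well C, i.e. toward the north-east.

i ≈ 0.0107; groundwater flows toward the north-east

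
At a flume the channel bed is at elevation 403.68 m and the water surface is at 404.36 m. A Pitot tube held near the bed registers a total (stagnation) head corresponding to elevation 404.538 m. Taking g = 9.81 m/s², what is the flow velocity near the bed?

v ≈ 1.87 m/s

Near the bed, under hydrostatic conditions, the piezometric head (z + ψ) equals the free-surface elevation, 404.36 m.
Velocity head = total − piezometric = 404.538 − 404.36 = 0.178 m.
v = √(2g·h_v) = √(2 × 9.81 × 0.178) = 1.87 m/s.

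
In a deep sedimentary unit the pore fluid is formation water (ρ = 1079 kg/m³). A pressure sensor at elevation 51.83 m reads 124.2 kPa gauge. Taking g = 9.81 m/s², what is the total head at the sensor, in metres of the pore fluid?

h ≈ 63.56 m

ψ = P/(ρg) = 124.2×1000 / (1079 × 9.81) = 11.73 m.
h = z + ψ = 51.83 + 11.73 = 63.56 m.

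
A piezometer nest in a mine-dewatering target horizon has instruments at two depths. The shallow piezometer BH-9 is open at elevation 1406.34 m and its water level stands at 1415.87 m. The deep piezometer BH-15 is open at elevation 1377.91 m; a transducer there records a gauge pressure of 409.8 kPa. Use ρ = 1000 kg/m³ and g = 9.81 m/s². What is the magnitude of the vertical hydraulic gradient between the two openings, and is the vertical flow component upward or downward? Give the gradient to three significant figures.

|i_v| ≈ 0.134; vertical flow is upward

Total head at BH-9: h = 1415.87 m (water level in the standpipe).
Pressure head at BH-15: ψ = P/(ρg) = 409.8×1000 / (1000 × 9.81) = 41.77 m.
Total head at BH-15: h = z + ψ = 1377.91 + 41.77 = 1419.68 m.
Δh = h(BH-9) − h(BH-15) = 1415.87 − 1419.68 = -3.81 m.
Vertical separation Δz = 1406.34 − 1377.91 = 28.43 m.
|i_v| = |Δh| / Δz = 3.81 / 28.43 = 0.134.
Head is higher in the deep piezometer, so vertical flow is upward (discharge condition).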